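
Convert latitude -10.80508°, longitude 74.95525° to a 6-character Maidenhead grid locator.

MH79le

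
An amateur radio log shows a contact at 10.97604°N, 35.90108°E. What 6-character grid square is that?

KK70wx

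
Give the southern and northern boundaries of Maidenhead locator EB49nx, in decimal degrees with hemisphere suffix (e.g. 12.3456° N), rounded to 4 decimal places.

70.0417° S, 70.0000° S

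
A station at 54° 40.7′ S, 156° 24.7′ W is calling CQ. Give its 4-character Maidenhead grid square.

Offset from 180°W / 90°S: lon 23.59°, lat 35.32°.
Field: lon ⌊23.59/20⌋ = 1 → B; lat ⌊35.32/10⌋ = 3 → D.
Square: lon ⌊3.59/2⌋ = 1; lat ⌊5.32/1⌋ = 5.

BD15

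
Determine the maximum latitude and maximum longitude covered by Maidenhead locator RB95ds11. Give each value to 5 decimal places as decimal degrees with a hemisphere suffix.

74.24167° S, 178.26667° E

Field R=17, B=1: +17·20° lon, +1·10° lat → SW at lon 160°, lat -80°.
Square 9, 5: +9·2° lon, +5·1° lat → SW at lon 178°, lat -75°.
Subsquare d=3, s=18: +3·0.0833333° lon, +18·0.0416667° lat → SW at lon 178.25°, lat -74.25°.
Extended square 1, 1: +1·0.00833333° lon, +1·0.00416667° lat → SW at lon 178.258°, lat -74.2458°.
Cell spans 0.00833333° lon × 0.00416667° lat. NE corner is SW corner plus one full cell.
latitude 74.24167° S, longitude 178.26667° E.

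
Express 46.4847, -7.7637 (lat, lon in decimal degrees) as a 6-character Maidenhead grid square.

IN66cl

Add 180° to longitude and 90° to latitude: 172.2363, 136.4847.
Field: 172.2363/20 → 8 → I, 136.4847/10 → 13 → N; chars IN.
Square: 12.2363/2 → 6, 6.4847/1 → 6; chars 66.
Subsquare: 0.2363/0.0833333 → 2 → c, 0.4847/0.0416667 → 11 → l; chars cl.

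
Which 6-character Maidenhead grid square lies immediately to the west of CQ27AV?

CQ17xv

Longitude subsquare a = 0; −1 → -1, wraps to 23 = x, carry into square.
Longitude square 2; −1 → 1.
The latitude characters are unchanged.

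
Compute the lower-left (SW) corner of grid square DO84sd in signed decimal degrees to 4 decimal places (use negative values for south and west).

54.1250, -102.5000

Field D=3, O=14: +3·20° lon, +14·10° lat → SW at lon -120°, lat 50°.
Square 8, 4: +8·2° lon, +4·1° lat → SW at lon -104°, lat 54°.
Subsquare s=18, d=3: +18·0.0833333° lon, +3·0.0416667° lat → SW at lon -102.5°, lat 54.125°.
latitude 54.1250, longitude -102.5000.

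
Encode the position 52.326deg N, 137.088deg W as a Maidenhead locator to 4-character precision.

Offset from 180°W / 90°S: lon 42.91°, lat 142.33°.
Field: lon ⌊42.91/20⌋ = 2 → C; lat ⌊142.33/10⌋ = 14 → O.
Square: lon ⌊2.91/2⌋ = 1; lat ⌊2.33/1⌋ = 2.

CO12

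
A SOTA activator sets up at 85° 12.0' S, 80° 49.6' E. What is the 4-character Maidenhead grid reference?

NA04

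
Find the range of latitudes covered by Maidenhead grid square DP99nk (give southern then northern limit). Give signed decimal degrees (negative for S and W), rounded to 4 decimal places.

Field D=3, P=15: +3·20° lon, +15·10° lat → SW at lon -120°, lat 60°.
Square 9, 9: +9·2° lon, +9·1° lat → SW at lon -102°, lat 69°.
Subsquare n=13, k=10: +13·0.0833333° lon, +10·0.0416667° lat → SW at lon -100.917°, lat 69.4167°.
Cell spans 0.0833333° lon × 0.0416667° lat.
south 69.4167, north 69.4583.

69.4167, 69.4583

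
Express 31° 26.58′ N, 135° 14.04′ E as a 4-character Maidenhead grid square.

Offset from 180°W / 90°S: lon 315.23°, lat 121.44°.
Field: 315.23/20 → 15 → P, 121.44/10 → 12 → M; chars PM.
Square: 15.23/2 → 7, 1.44/1 → 1; chars 71.

PM71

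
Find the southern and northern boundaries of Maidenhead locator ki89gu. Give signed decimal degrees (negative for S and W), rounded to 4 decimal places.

Field K=10, I=8: +10·20° lon, +8·10° lat → SW at lon 20°, lat -10°.
Square 8, 9: +8·2° lon, +9·1° lat → SW at lon 36°, lat -1°.
Subsquare g=6, u=20: +6·0.0833333° lon, +20·0.0416667° lat → SW at lon 36.5°, lat -0.166667°.
Cell spans 0.0833333° lon × 0.0416667° lat.
south -0.1667, north -0.1250.

-0.1667, -0.1250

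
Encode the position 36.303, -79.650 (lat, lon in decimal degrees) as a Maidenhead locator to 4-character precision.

FM06

Shift to the Maidenhead origin (180°W, 90°S): lon 100.35, lat 126.30.
Field: 100.35/20 → 5 → F, 126.30/10 → 12 → M; chars FM.
Square: 0.35/2 → 0, 6.30/1 → 6; chars 06.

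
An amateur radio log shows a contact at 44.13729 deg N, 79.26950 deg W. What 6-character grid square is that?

Shift to the Maidenhead origin (180°W, 90°S): lon 100.7305, lat 134.1373.
Field (20°×10°, letters A–R): lon ⌊100.7305/20⌋ = 5 → F; lat ⌊134.1373/10⌋ = 13 → N.
Square (2°×1°, digits 0–9): lon ⌊0.7305/2⌋ = 0; lat ⌊4.1373/1⌋ = 4.
Subsquare (5′×2.5′, letters a–x): lon ⌊0.7305/0.0833333⌋ = 8 → i; lat ⌊0.1373/0.0416667⌋ = 3 → d.

FN04id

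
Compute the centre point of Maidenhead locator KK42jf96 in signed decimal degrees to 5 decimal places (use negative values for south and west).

Field K=10, K=10: +10·20° lon, +10·10° lat → SW at lon 20°, lat 10°.
Square 4, 2: +4·2° lon, +2·1° lat → SW at lon 28°, lat 12°.
Subsquare j=9, f=5: +9·0.0833333° lon, +5·0.0416667° lat → SW at lon 28.75°, lat 12.2083°.
Extended square 9, 6: +9·0.00833333° lon, +6·0.00416667° lat → SW at lon 28.825°, lat 12.2333°.
Cell spans 0.00833333° lon × 0.00416667° lat. Centre is SW corner plus half of each.
latitude 12.23542, longitude 28.82917.

12.23542, 28.82917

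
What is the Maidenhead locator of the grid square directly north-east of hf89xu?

HF99av

Longitude subsquare x = 23; +1 → 24, wraps to 0 = a, carry into square.
Longitude square 8; +1 → 9.
Latitude subsquare u = 20; +1 → 21 = v.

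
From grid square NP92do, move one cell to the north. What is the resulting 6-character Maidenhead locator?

NP92dp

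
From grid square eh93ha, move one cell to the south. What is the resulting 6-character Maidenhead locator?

EH92hx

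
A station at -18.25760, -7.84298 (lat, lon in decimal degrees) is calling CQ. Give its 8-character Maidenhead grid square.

Shift to the Maidenhead origin (180°W, 90°S): lon 172.15702, lat 71.74240.
Field: 172.15702/20 → 8 → I, 71.74240/10 → 7 → H; chars IH.
Square: 12.15702/2 → 6, 1.74240/1 → 1; chars 61.
Subsquare: 0.15702/0.0833333 → 1 → b, 0.74240/0.0416667 → 17 → r; chars br.
Extended square: 0.07369/0.00833333 → 8, 0.03407/0.00416667 → 8; chars 88.

IH61br88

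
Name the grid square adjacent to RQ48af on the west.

Longitude subsquare a = 0; −1 → -1, wraps to 23 = x, carry into square.
Longitude square 4; −1 → 3.
The latitude characters are unchanged.

RQ38xf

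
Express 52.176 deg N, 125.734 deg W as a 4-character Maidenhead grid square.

CO72

Offset from 180°W / 90°S: lon 54.27°, lat 142.18°.
Field: 54.27/20 → 2 → C, 142.18/10 → 14 → O; chars CO.
Square: 14.27/2 → 7, 2.18/1 → 2; chars 72.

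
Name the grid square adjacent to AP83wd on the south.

Latitude subsquare d = 3; −1 → 2 = c.
The longitude characters are unchanged.

AP83wc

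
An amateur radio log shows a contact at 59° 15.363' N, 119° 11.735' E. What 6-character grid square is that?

OO99og

Offset from 180°W / 90°S: lon 299.1956°, lat 149.2561°.
Field: lon ⌊299.1956/20⌋ = 14 → O; lat ⌊149.2561/10⌋ = 14 → O.
Square: lon ⌊19.1956/2⌋ = 9; lat ⌊9.2561/1⌋ = 9.
Subsquare: lon ⌊1.1956/0.0833333⌋ = 14 → o; lat ⌊0.2561/0.0416667⌋ = 6 → g.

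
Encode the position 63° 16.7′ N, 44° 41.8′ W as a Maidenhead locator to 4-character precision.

Offset from 180°W / 90°S: lon 135.30°, lat 153.28°.
Field: 135.30/20 → 6 → G, 153.28/10 → 15 → P; chars GP.
Square: 15.30/2 → 7, 3.28/1 → 3; chars 73.

GP73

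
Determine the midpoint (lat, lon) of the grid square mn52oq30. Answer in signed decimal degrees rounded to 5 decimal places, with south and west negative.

42.66875, 71.19583

Field M=12, N=13: +12·20° lon, +13·10° lat → SW at lon 60°, lat 40°.
Square 5, 2: +5·2° lon, +2·1° lat → SW at lon 70°, lat 42°.
Subsquare o=14, q=16: +14·0.0833333° lon, +16·0.0416667° lat → SW at lon 71.1667°, lat 42.6667°.
Extended square 3, 0: +3·0.00833333° lon, +0·0.00416667° lat → SW at lon 71.1917°, lat 42.6667°.
Cell spans 0.00833333° lon × 0.00416667° lat. Centre is SW corner plus half of each.
latitude 42.66875, longitude 71.19583.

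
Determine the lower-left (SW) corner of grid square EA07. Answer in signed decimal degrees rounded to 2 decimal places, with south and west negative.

-83.00, -100.00

Field E=4, A=0: +4·20° lon, +0·10° lat → SW at lon -100°, lat -90°.
Square 0, 7: +0·2° lon, +7·1° lat → SW at lon -100°, lat -83°.
latitude -83.00, longitude -100.00.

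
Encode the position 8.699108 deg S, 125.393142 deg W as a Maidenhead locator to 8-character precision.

Offset from 180°W / 90°S: lon 54.60686°, lat 81.30089°.
Field: lon ⌊54.60686/20⌋ = 2 → C; lat ⌊81.30089/10⌋ = 8 → I.
Square: lon ⌊14.60686/2⌋ = 7; lat ⌊1.30089/1⌋ = 1.
Subsquare: lon ⌊0.60686/0.0833333⌋ = 7 → h; lat ⌊0.30089/0.0416667⌋ = 7 → h.
Extended square: lon ⌊0.02352/0.00833333⌋ = 2; lat ⌊0.00923/0.00416667⌋ = 2.

CI71hh22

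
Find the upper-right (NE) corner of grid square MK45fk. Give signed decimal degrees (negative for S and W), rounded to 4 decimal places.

15.4583, 68.5000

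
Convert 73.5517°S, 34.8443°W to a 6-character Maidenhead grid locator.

HB26nk

Offset from 180°W / 90°S: lon 145.1557°, lat 16.4483°.
Field: 145.1557/20 → 7 → H, 16.4483/10 → 1 → B; chars HB.
Square: 5.1557/2 → 2, 6.4483/1 → 6; chars 26.
Subsquare: 1.1557/0.0833333 → 13 → n, 0.4483/0.0416667 → 10 → k; chars nk.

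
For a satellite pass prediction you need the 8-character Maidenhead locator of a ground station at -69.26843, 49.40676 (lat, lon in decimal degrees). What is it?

LC40qr85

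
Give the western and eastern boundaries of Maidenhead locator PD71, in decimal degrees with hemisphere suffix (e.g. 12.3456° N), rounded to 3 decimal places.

134.000° E, 136.000° E

Field P=15, D=3: +15·20° lon, +3·10° lat → SW at lon 120°, lat -60°.
Square 7, 1: +7·2° lon, +1·1° lat → SW at lon 134°, lat -59°.
Cell spans 2° lon × 1° lat.
west 134.000° E, east 136.000° E.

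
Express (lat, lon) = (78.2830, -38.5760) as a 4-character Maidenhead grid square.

HQ08

Add 180° to longitude and 90° to latitude: 141.42, 168.28.
Field: 141.42/20 → 7 → H, 168.28/10 → 16 → Q; chars HQ.
Square: 1.42/2 → 0, 8.28/1 → 8; chars 08.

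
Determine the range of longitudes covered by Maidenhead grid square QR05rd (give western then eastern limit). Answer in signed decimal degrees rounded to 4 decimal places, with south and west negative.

141.4167, 141.5000

Field Q=16, R=17: +16·20° lon, +17·10° lat → SW at lon 140°, lat 80°.
Square 0, 5: +0·2° lon, +5·1° lat → SW at lon 140°, lat 85°.
Subsquare r=17, d=3: +17·0.0833333° lon, +3·0.0416667° lat → SW at lon 141.417°, lat 85.125°.
Cell spans 0.0833333° lon × 0.0416667° lat.
west 141.4167, east 141.5000.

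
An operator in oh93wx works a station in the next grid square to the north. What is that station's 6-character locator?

Latitude subsquare x = 23; +1 → 24, wraps to 0 = a, carry into square.
Latitude square 3; +1 → 4.
The longitude characters are unchanged.

OH94wa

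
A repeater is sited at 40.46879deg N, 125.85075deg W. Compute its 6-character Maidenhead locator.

Shift to the Maidenhead origin (180°W, 90°S): lon 54.1492, lat 130.4688.
Field: 54.1492/20 → 2 → C, 130.4688/10 → 13 → N; chars CN.
Square: 14.1492/2 → 7, 0.4688/1 → 0; chars 70.
Subsquare: 0.1492/0.0833333 → 1 → b, 0.4688/0.0416667 → 11 → l; chars bl.

CN70bl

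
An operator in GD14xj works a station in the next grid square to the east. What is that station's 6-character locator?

Longitude subsquare x = 23; +1 → 24, wraps to 0 = a, carry into square.
Longitude square 1; +1 → 2.
The latitude characters are unchanged.

GD24aj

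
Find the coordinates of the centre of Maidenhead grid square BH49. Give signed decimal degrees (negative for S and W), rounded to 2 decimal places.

-10.50, -151.00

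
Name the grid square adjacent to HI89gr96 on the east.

HI89hr06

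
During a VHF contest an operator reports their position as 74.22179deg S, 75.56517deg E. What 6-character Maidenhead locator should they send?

MB75ss

Add 180° to longitude and 90° to latitude: 255.5652, 15.7782.
Field: lon ⌊255.5652/20⌋ = 12 → M; lat ⌊15.7782/10⌋ = 1 → B.
Square: lon ⌊15.5652/2⌋ = 7; lat ⌊5.7782/1⌋ = 5.
Subsquare: lon ⌊1.5652/0.0833333⌋ = 18 → s; lat ⌊0.7782/0.0416667⌋ = 18 → s.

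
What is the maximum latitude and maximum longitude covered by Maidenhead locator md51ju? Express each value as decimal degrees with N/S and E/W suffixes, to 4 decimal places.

58.1250° S, 70.8333° E

Field M=12, D=3: +12·20° lon, +3·10° lat → SW at lon 60°, lat -60°.
Square 5, 1: +5·2° lon, +1·1° lat → SW at lon 70°, lat -59°.
Subsquare j=9, u=20: +9·0.0833333° lon, +20·0.0416667° lat → SW at lon 70.75°, lat -58.1667°.
Cell spans 0.0833333° lon × 0.0416667° lat. NE corner is SW corner plus one full cell.
latitude 58.1250° S, longitude 70.8333° E.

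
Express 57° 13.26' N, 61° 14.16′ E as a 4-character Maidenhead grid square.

MO07

Add 180° to longitude and 90° to latitude: 241.24, 147.22.
Field (20°×10°, letters A–R): lon ⌊241.24/20⌋ = 12 → M; lat ⌊147.22/10⌋ = 14 → O.
Square (2°×1°, digits 0–9): lon ⌊1.24/2⌋ = 0; lat ⌊7.22/1⌋ = 7.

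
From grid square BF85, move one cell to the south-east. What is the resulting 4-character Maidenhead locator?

BF94

Longitude square 8; +1 → 9.
Latitude square 5; −1 → 4.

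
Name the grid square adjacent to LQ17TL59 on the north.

LQ17tm50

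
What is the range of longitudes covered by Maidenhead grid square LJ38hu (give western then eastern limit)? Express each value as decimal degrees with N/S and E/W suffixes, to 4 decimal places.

46.5833° E, 46.6667° E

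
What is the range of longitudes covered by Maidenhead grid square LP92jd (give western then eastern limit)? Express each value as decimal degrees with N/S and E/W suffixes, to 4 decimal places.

58.7500° E, 58.8333° E

Field L=11, P=15: +11·20° lon, +15·10° lat → SW at lon 40°, lat 60°.
Square 9, 2: +9·2° lon, +2·1° lat → SW at lon 58°, lat 62°.
Subsquare j=9, d=3: +9·0.0833333° lon, +3·0.0416667° lat → SW at lon 58.75°, lat 62.125°.
Cell spans 0.0833333° lon × 0.0416667° lat.
west 58.7500° E, east 58.8333° E.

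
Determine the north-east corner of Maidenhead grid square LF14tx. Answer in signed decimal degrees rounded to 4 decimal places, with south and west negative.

-35.0000, 43.6667

Field L=11, F=5: +11·20° lon, +5·10° lat → SW at lon 40°, lat -40°.
Square 1, 4: +1·2° lon, +4·1° lat → SW at lon 42°, lat -36°.
Subsquare t=19, x=23: +19·0.0833333° lon, +23·0.0416667° lat → SW at lon 43.5833°, lat -35.0417°.
Cell spans 0.0833333° lon × 0.0416667° lat. NE corner is SW corner plus one full cell.
latitude -35.0000, longitude 43.6667.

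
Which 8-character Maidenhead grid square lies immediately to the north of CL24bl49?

CL24bm40

Latitude extended square 9; +1 → 10, wraps to 0, carry into subsquare.
Latitude subsquare l = 11; +1 → 12 = m.
The longitude characters are unchanged.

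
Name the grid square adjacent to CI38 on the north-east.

CI49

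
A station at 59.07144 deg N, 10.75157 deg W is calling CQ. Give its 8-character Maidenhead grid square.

Shift to the Maidenhead origin (180°W, 90°S): lon 169.24843, lat 149.07144.
Field (20°×10°, letters A–R): lon ⌊169.24843/20⌋ = 8 → I; lat ⌊149.07144/10⌋ = 14 → O.
Square (2°×1°, digits 0–9): lon ⌊9.24843/2⌋ = 4; lat ⌊9.07144/1⌋ = 9.
Subsquare (5′×2.5′, letters a–x): lon ⌊1.24843/0.0833333⌋ = 14 → o; lat ⌊0.07144/0.0416667⌋ = 1 → b.
Extended square (30″×15″, digits 0–9): lon ⌊0.08176/0.00833333⌋ = 9; lat ⌊0.02977/0.00416667⌋ = 7.

IO49ob97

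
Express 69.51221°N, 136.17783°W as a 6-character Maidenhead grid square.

CP19vm

Shift to the Maidenhead origin (180°W, 90°S): lon 43.8222, lat 159.5122.
Field: 43.8222/20 → 2 → C, 159.5122/10 → 15 → P; chars CP.
Square: 3.8222/2 → 1, 9.5122/1 → 9; chars 19.
Subsquare: 1.8222/0.0833333 → 21 → v, 0.5122/0.0416667 → 12 → m; chars vm.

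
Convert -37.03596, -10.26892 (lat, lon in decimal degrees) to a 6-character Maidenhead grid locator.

IF42ux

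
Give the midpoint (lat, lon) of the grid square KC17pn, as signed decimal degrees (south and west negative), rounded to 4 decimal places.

-62.4375, 23.2917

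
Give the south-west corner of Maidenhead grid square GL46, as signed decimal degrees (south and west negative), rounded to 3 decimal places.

26.000, -52.000

Field G=6, L=11: +6·20° lon, +11·10° lat → SW at lon -60°, lat 20°.
Square 4, 6: +4·2° lon, +6·1° lat → SW at lon -52°, lat 26°.
latitude 26.000, longitude -52.000.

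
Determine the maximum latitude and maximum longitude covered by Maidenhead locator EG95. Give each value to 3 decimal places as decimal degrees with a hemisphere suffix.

Field E=4, G=6: +4·20° lon, +6·10° lat → SW at lon -100°, lat -30°.
Square 9, 5: +9·2° lon, +5·1° lat → SW at lon -82°, lat -25°.
Cell spans 2° lon × 1° lat. NE corner is SW corner plus one full cell.
latitude 24.000° S, longitude 80.000° W.

24.000° S, 80.000° W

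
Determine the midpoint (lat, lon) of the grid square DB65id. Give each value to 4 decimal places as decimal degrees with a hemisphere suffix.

Field D=3, B=1: +3·20° lon, +1·10° lat → SW at lon -120°, lat -80°.
Square 6, 5: +6·2° lon, +5·1° lat → SW at lon -108°, lat -75°.
Subsquare i=8, d=3: +8·0.0833333° lon, +3·0.0416667° lat → SW at lon -107.333°, lat -74.875°.
Cell spans 0.0833333° lon × 0.0416667° lat. Centre is SW corner plus half of each.
latitude 74.8542° S, longitude 107.2917° W.

74.8542° S, 107.2917° W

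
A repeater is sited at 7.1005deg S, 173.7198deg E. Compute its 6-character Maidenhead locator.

RI62uv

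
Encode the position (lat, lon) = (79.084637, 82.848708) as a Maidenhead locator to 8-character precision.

NQ19kc10

Offset from 180°W / 90°S: lon 262.84871°, lat 169.08464°.
Field (20°×10°, letters A–R): lon ⌊262.84871/20⌋ = 13 → N; lat ⌊169.08464/10⌋ = 16 → Q.
Square (2°×1°, digits 0–9): lon ⌊2.84871/2⌋ = 1; lat ⌊9.08464/1⌋ = 9.
Subsquare (5′×2.5′, letters a–x): lon ⌊0.84871/0.0833333⌋ = 10 → k; lat ⌊0.08464/0.0416667⌋ = 2 → c.
Extended square (30″×15″, digits 0–9): lon ⌊0.01537/0.00833333⌋ = 1; lat ⌊0.00130/0.00416667⌋ = 0.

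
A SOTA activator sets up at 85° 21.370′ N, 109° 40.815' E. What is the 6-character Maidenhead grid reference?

OR45ui

Offset from 180°W / 90°S: lon 289.6803°, lat 175.3562°.
Field: lon ⌊289.6803/20⌋ = 14 → O; lat ⌊175.3562/10⌋ = 17 → R.
Square: lon ⌊9.6803/2⌋ = 4; lat ⌊5.3562/1⌋ = 5.
Subsquare: lon ⌊1.6803/0.0833333⌋ = 20 → u; lat ⌊0.3562/0.0416667⌋ = 8 → i.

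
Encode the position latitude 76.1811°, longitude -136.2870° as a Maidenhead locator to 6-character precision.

CQ16ue

Add 180° to longitude and 90° to latitude: 43.7130, 166.1811.
Field: lon ⌊43.7130/20⌋ = 2 → C; lat ⌊166.1811/10⌋ = 16 → Q.
Square: lon ⌊3.7130/2⌋ = 1; lat ⌊6.1811/1⌋ = 6.
Subsquare: lon ⌊1.7130/0.0833333⌋ = 20 → u; lat ⌊0.1811/0.0416667⌋ = 4 → e.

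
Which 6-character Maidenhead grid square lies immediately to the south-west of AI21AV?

AI11xu

Longitude subsquare a = 0; −1 → -1, wraps to 23 = x, carry into square.
Longitude square 2; −1 → 1.
Latitude subsquare v = 21; −1 → 20 = u.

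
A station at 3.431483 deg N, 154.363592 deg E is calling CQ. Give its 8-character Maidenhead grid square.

Add 180° to longitude and 90° to latitude: 334.36359, 93.43148.
Field: 334.36359/20 → 16 → Q, 93.43148/10 → 9 → J; chars QJ.
Square: 14.36359/2 → 7, 3.43148/1 → 3; chars 73.
Subsquare: 0.36359/0.0833333 → 4 → e, 0.43148/0.0416667 → 10 → k; chars ek.
Extended square: 0.03026/0.00833333 → 3, 0.01482/0.00416667 → 3; chars 33.

QJ73ek33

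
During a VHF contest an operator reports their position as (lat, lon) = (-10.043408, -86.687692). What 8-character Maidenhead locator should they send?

EH69pw79

Offset from 180°W / 90°S: lon 93.31231°, lat 79.95659°.
Field (20°×10°, letters A–R): 93.31231/20 → 4 → E, 79.95659/10 → 7 → H; chars EH.
Square (2°×1°, digits 0–9): 13.31231/2 → 6, 9.95659/1 → 9; chars 69.
Subsquare (5′×2.5′, letters a–x): 1.31231/0.0833333 → 15 → p, 0.95659/0.0416667 → 22 → w; chars pw.
Extended square (30″×15″, digits 0–9): 0.06231/0.00833333 → 7, 0.03993/0.00416667 → 9; chars 79.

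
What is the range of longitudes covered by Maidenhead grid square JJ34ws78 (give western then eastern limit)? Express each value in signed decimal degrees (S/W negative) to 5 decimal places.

Field J=9, J=9: +9·20° lon, +9·10° lat → SW at lon 0°, lat 0°.
Square 3, 4: +3·2° lon, +4·1° lat → SW at lon 6°, lat 4°.
Subsquare w=22, s=18: +22·0.0833333° lon, +18·0.0416667° lat → SW at lon 7.83333°, lat 4.75°.
Extended square 7, 8: +7·0.00833333° lon, +8·0.00416667° lat → SW at lon 7.89167°, lat 4.78333°.
Cell spans 0.00833333° lon × 0.00416667° lat.
west 7.89167, east 7.90000.

7.89167, 7.90000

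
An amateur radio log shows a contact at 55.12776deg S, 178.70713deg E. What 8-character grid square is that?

RD94iu49

Add 180° to longitude and 90° to latitude: 358.70713, 34.87224.
Field (20°×10°, letters A–R): lon ⌊358.70713/20⌋ = 17 → R; lat ⌊34.87224/10⌋ = 3 → D.
Square (2°×1°, digits 0–9): lon ⌊18.70713/2⌋ = 9; lat ⌊4.87224/1⌋ = 4.
Subsquare (5′×2.5′, letters a–x): lon ⌊0.70713/0.0833333⌋ = 8 → i; lat ⌊0.87224/0.0416667⌋ = 20 → u.
Extended square (30″×15″, digits 0–9): lon ⌊0.04046/0.00833333⌋ = 4; lat ⌊0.03891/0.00416667⌋ = 9.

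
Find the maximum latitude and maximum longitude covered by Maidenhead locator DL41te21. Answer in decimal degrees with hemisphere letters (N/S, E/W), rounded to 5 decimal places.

21.17500° N, 110.39167° W

Field D=3, L=11: +3·20° lon, +11·10° lat → SW at lon -120°, lat 20°.
Square 4, 1: +4·2° lon, +1·1° lat → SW at lon -112°, lat 21°.
Subsquare t=19, e=4: +19·0.0833333° lon, +4·0.0416667° lat → SW at lon -110.417°, lat 21.1667°.
Extended square 2, 1: +2·0.00833333° lon, +1·0.00416667° lat → SW at lon -110.4°, lat 21.1708°.
Cell spans 0.00833333° lon × 0.00416667° lat. NE corner is SW corner plus one full cell.
latitude 21.17500° N, longitude 110.39167° W.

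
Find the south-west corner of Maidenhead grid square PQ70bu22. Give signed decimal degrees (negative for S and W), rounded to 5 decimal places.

70.84167, 134.10000

Field P=15, Q=16: +15·20° lon, +16·10° lat → SW at lon 120°, lat 70°.
Square 7, 0: +7·2° lon, +0·1° lat → SW at lon 134°, lat 70°.
Subsquare b=1, u=20: +1·0.0833333° lon, +20·0.0416667° lat → SW at lon 134.083°, lat 70.8333°.
Extended square 2, 2: +2·0.00833333° lon, +2·0.00416667° lat → SW at lon 134.1°, lat 70.8417°.
latitude 70.84167, longitude 134.10000.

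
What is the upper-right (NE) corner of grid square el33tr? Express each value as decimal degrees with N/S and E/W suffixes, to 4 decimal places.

23.7500° N, 92.3333° W

Field E=4, L=11: +4·20° lon, +11·10° lat → SW at lon -100°, lat 20°.
Square 3, 3: +3·2° lon, +3·1° lat → SW at lon -94°, lat 23°.
Subsquare t=19, r=17: +19·0.0833333° lon, +17·0.0416667° lat → SW at lon -92.4167°, lat 23.7083°.
Cell spans 0.0833333° lon × 0.0416667° lat. NE corner is SW corner plus one full cell.
latitude 23.7500° N, longitude 92.3333° W.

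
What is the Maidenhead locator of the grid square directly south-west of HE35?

HE24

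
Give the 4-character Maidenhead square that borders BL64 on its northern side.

BL65

Latitude square 4; +1 → 5.
The longitude characters are unchanged.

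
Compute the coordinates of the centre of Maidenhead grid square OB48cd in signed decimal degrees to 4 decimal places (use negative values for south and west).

Field O=14, B=1: +14·20° lon, +1·10° lat → SW at lon 100°, lat -80°.
Square 4, 8: +4·2° lon, +8·1° lat → SW at lon 108°, lat -72°.
Subsquare c=2, d=3: +2·0.0833333° lon, +3·0.0416667° lat → SW at lon 108.167°, lat -71.875°.
Cell spans 0.0833333° lon × 0.0416667° lat. Centre is SW corner plus half of each.
latitude -71.8542, longitude 108.2083.

-71.8542, 108.2083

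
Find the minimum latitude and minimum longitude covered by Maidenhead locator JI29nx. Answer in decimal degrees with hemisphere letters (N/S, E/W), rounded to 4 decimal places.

0.0417° S, 5.0833° E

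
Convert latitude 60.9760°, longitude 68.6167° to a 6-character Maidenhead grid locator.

Add 180° to longitude and 90° to latitude: 248.6167, 150.9760.
Field (20°×10°, letters A–R): 248.6167/20 → 12 → M, 150.9760/10 → 15 → P; chars MP.
Square (2°×1°, digits 0–9): 8.6167/2 → 4, 0.9760/1 → 0; chars 40.
Subsquare (5′×2.5′, letters a–x): 0.6167/0.0833333 → 7 → h, 0.9760/0.0416667 → 23 → x; chars hx.

MP40hx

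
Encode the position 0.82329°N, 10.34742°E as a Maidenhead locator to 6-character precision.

Shift to the Maidenhead origin (180°W, 90°S): lon 190.3474, lat 90.8233.
Field: lon ⌊190.3474/20⌋ = 9 → J; lat ⌊90.8233/10⌋ = 9 → J.
Square: lon ⌊10.3474/2⌋ = 5; lat ⌊0.8233/1⌋ = 0.
Subsquare: lon ⌊0.3474/0.0833333⌋ = 4 → e; lat ⌊0.8233/0.0416667⌋ = 19 → t.

JJ50et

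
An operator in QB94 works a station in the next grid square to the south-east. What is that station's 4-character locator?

Longitude square 9; +1 → 10, wraps to 0, carry into field.
Longitude field Q = 16; +1 → 17 = R.
Latitude square 4; −1 → 3.

RB03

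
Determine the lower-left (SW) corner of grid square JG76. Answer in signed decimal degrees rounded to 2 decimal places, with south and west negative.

Field J=9, G=6: +9·20° lon, +6·10° lat → SW at lon 0°, lat -30°.
Square 7, 6: +7·2° lon, +6·1° lat → SW at lon 14°, lat -24°.
latitude -24.00, longitude 14.00.

-24.00, 14.00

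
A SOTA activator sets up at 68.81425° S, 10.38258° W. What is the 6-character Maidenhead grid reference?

Add 180° to longitude and 90° to latitude: 169.6174, 21.1857.
Field (20°×10°, letters A–R): lon ⌊169.6174/20⌋ = 8 → I; lat ⌊21.1857/10⌋ = 2 → C.
Square (2°×1°, digits 0–9): lon ⌊9.6174/2⌋ = 4; lat ⌊1.1857/1⌋ = 1.
Subsquare (5′×2.5′, letters a–x): lon ⌊1.6174/0.0833333⌋ = 19 → t; lat ⌊0.1857/0.0416667⌋ = 4 → e.

IC41te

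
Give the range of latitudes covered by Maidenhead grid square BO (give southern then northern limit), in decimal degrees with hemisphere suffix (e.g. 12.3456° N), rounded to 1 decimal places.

Field B=1, O=14: +1·20° lon, +14·10° lat → SW at lon -160°, lat 50°.
Cell spans 20° lon × 10° lat.
south 50.0° N, north 60.0° N.

50.0° N, 60.0° N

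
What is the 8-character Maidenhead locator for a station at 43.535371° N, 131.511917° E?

PN53sm18

Add 180° to longitude and 90° to latitude: 311.51192, 133.53537.
Field: lon ⌊311.51192/20⌋ = 15 → P; lat ⌊133.53537/10⌋ = 13 → N.
Square: lon ⌊11.51192/2⌋ = 5; lat ⌊3.53537/1⌋ = 3.
Subsquare: lon ⌊1.51192/0.0833333⌋ = 18 → s; lat ⌊0.53537/0.0416667⌋ = 12 → m.
Extended square: lon ⌊0.01192/0.00833333⌋ = 1; lat ⌊0.03537/0.00416667⌋ = 8.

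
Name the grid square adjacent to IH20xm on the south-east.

Longitude subsquare x = 23; +1 → 24, wraps to 0 = a, carry into square.
Longitude square 2; +1 → 3.
Latitude subsquare m = 12; −1 → 11 = l.

IH30al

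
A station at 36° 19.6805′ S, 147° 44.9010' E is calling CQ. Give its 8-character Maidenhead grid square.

QF33uq91

Offset from 180°W / 90°S: lon 327.74835°, lat 53.67199°.
Field: 327.74835/20 → 16 → Q, 53.67199/10 → 5 → F; chars QF.
Square: 7.74835/2 → 3, 3.67199/1 → 3; chars 33.
Subsquare: 1.74835/0.0833333 → 20 → u, 0.67199/0.0416667 → 16 → q; chars uq.
Extended square: 0.08168/0.00833333 → 9, 0.00532/0.00416667 → 1; chars 91.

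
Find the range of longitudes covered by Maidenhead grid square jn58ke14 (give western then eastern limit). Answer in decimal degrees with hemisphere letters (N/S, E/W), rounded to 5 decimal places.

Field J=9, N=13: +9·20° lon, +13·10° lat → SW at lon 0°, lat 40°.
Square 5, 8: +5·2° lon, +8·1° lat → SW at lon 10°, lat 48°.
Subsquare k=10, e=4: +10·0.0833333° lon, +4·0.0416667° lat → SW at lon 10.8333°, lat 48.1667°.
Extended square 1, 4: +1·0.00833333° lon, +4·0.00416667° lat → SW at lon 10.8417°, lat 48.1833°.
Cell spans 0.00833333° lon × 0.00416667° lat.
west 10.84167° E, east 10.85000° E.

10.84167° E, 10.85000° E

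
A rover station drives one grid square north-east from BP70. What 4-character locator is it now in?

BP81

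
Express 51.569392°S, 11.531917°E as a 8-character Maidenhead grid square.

Offset from 180°W / 90°S: lon 191.53192°, lat 38.43061°.
Field: lon ⌊191.53192/20⌋ = 9 → J; lat ⌊38.43061/10⌋ = 3 → D.
Square: lon ⌊11.53192/2⌋ = 5; lat ⌊8.43061/1⌋ = 8.
Subsquare: lon ⌊1.53192/0.0833333⌋ = 18 → s; lat ⌊0.43061/0.0416667⌋ = 10 → k.
Extended square: lon ⌊0.03192/0.00833333⌋ = 3; lat ⌊0.01394/0.00416667⌋ = 3.

JD58sk33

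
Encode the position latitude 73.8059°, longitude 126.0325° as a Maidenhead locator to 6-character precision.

Shift to the Maidenhead origin (180°W, 90°S): lon 306.0325, lat 163.8059.
Field: lon ⌊306.0325/20⌋ = 15 → P; lat ⌊163.8059/10⌋ = 16 → Q.
Square: lon ⌊6.0325/2⌋ = 3; lat ⌊3.8059/1⌋ = 3.
Subsquare: lon ⌊0.0325/0.0833333⌋ = 0 → a; lat ⌊0.8059/0.0416667⌋ = 19 → t.

PQ33at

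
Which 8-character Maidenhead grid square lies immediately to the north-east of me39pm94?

ME39qm05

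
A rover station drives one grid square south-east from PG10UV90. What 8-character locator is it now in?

PG10vu09

Longitude extended square 9; +1 → 10, wraps to 0, carry into subsquare.
Longitude subsquare u = 20; +1 → 21 = v.
Latitude extended square 0; −1 → -1, wraps to 9, carry into subsquare.
Latitude subsquare v = 21; −1 → 20 = u.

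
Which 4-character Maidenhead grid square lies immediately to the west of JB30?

JB20

Longitude square 3; −1 → 2.
The latitude characters are unchanged.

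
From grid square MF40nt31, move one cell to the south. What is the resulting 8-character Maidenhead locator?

Latitude extended square 1; −1 → 0.
The longitude characters are unchanged.

MF40nt30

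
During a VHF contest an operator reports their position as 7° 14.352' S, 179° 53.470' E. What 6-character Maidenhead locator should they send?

RI92ws

Add 180° to longitude and 90° to latitude: 359.8912, 82.7608.
Field (20°×10°, letters A–R): lon ⌊359.8912/20⌋ = 17 → R; lat ⌊82.7608/10⌋ = 8 → I.
Square (2°×1°, digits 0–9): lon ⌊19.8912/2⌋ = 9; lat ⌊2.7608/1⌋ = 2.
Subsquare (5′×2.5′, letters a–x): lon ⌊1.8912/0.0833333⌋ = 22 → w; lat ⌊0.7608/0.0416667⌋ = 18 → s.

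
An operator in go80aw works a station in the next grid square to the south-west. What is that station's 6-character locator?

Longitude subsquare a = 0; −1 → -1, wraps to 23 = x, carry into square.
Longitude square 8; −1 → 7.
Latitude subsquare w = 22; −1 → 21 = v.

GO70xv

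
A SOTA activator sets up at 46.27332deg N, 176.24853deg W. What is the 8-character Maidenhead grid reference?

AN16vg05

Offset from 180°W / 90°S: lon 3.75147°, lat 136.27332°.
Field: 3.75147/20 → 0 → A, 136.27332/10 → 13 → N; chars AN.
Square: 3.75147/2 → 1, 6.27332/1 → 6; chars 16.
Subsquare: 1.75147/0.0833333 → 21 → v, 0.27332/0.0416667 → 6 → g; chars vg.
Extended square: 0.00147/0.00833333 → 0, 0.02332/0.00416667 → 5; chars 05.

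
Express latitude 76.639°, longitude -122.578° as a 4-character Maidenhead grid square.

Add 180° to longitude and 90° to latitude: 57.42, 166.64.
Field: lon ⌊57.42/20⌋ = 2 → C; lat ⌊166.64/10⌋ = 16 → Q.
Square: lon ⌊17.42/2⌋ = 8; lat ⌊6.64/1⌋ = 6.

CQ86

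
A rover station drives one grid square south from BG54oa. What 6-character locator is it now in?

BG53ox

Latitude subsquare a = 0; −1 → -1, wraps to 23 = x, carry into square.
Latitude square 4; −1 → 3.
The longitude characters are unchanged.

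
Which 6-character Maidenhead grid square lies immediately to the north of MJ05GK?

Latitude subsquare k = 10; +1 → 11 = l.
The longitude characters are unchanged.

MJ05gl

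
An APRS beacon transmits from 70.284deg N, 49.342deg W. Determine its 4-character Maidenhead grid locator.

GQ50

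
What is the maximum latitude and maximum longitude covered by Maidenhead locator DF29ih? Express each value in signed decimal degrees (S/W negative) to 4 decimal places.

-30.6667, -115.2500

Field D=3, F=5: +3·20° lon, +5·10° lat → SW at lon -120°, lat -40°.
Square 2, 9: +2·2° lon, +9·1° lat → SW at lon -116°, lat -31°.
Subsquare i=8, h=7: +8·0.0833333° lon, +7·0.0416667° lat → SW at lon -115.333°, lat -30.7083°.
Cell spans 0.0833333° lon × 0.0416667° lat. NE corner is SW corner plus one full cell.
latitude -30.6667, longitude -115.2500.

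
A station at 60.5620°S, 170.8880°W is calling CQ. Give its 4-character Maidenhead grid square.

Add 180° to longitude and 90° to latitude: 9.11, 29.44.
Field: lon ⌊9.11/20⌋ = 0 → A; lat ⌊29.44/10⌋ = 2 → C.
Square: lon ⌊9.11/2⌋ = 4; lat ⌊9.44/1⌋ = 9.

AC49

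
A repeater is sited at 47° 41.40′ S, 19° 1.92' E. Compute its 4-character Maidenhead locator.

JE92

Add 180° to longitude and 90° to latitude: 199.03, 42.31.
Field: 199.03/20 → 9 → J, 42.31/10 → 4 → E; chars JE.
Square: 19.03/2 → 9, 2.31/1 → 2; chars 92.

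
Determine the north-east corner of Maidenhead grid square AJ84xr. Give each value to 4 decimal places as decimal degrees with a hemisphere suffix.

4.7500° N, 162.0000° W

Field A=0, J=9: +0·20° lon, +9·10° lat → SW at lon -180°, lat 0°.
Square 8, 4: +8·2° lon, +4·1° lat → SW at lon -164°, lat 4°.
Subsquare x=23, r=17: +23·0.0833333° lon, +17·0.0416667° lat → SW at lon -162.083°, lat 4.70833°.
Cell spans 0.0833333° lon × 0.0416667° lat. NE corner is SW corner plus one full cell.
latitude 4.7500° N, longitude 162.0000° W.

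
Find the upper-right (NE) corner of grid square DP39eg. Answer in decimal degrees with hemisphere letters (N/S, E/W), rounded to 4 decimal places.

69.2917° N, 113.5833° W

Field D=3, P=15: +3·20° lon, +15·10° lat → SW at lon -120°, lat 60°.
Square 3, 9: +3·2° lon, +9·1° lat → SW at lon -114°, lat 69°.
Subsquare e=4, g=6: +4·0.0833333° lon, +6·0.0416667° lat → SW at lon -113.667°, lat 69.25°.
Cell spans 0.0833333° lon × 0.0416667° lat. NE corner is SW corner plus one full cell.
latitude 69.2917° N, longitude 113.5833° W.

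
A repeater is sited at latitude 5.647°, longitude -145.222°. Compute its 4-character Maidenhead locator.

BJ75

Offset from 180°W / 90°S: lon 34.78°, lat 95.65°.
Field: 34.78/20 → 1 → B, 95.65/10 → 9 → J; chars BJ.
Square: 14.78/2 → 7, 5.65/1 → 5; chars 75.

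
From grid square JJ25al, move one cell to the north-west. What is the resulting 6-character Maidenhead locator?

JJ15xm

Longitude subsquare a = 0; −1 → -1, wraps to 23 = x, carry into square.
Longitude square 2; −1 → 1.
Latitude subsquare l = 11; +1 → 12 = m.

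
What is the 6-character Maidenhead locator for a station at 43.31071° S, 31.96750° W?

HE46aq

Offset from 180°W / 90°S: lon 148.0325°, lat 46.6893°.
Field: 148.0325/20 → 7 → H, 46.6893/10 → 4 → E; chars HE.
Square: 8.0325/2 → 4, 6.6893/1 → 6; chars 46.
Subsquare: 0.0325/0.0833333 → 0 → a, 0.6893/0.0416667 → 16 → q; chars aq.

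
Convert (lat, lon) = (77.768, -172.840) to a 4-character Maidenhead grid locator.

AQ37

Shift to the Maidenhead origin (180°W, 90°S): lon 7.16, lat 167.77.
Field (20°×10°, letters A–R): lon ⌊7.16/20⌋ = 0 → A; lat ⌊167.77/10⌋ = 16 → Q.
Square (2°×1°, digits 0–9): lon ⌊7.16/2⌋ = 3; lat ⌊7.77/1⌋ = 7.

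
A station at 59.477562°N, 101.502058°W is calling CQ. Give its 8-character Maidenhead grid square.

DO99fl94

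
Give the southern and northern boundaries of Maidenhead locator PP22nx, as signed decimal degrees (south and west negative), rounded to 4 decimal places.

62.9583, 63.0000

Field P=15, P=15: +15·20° lon, +15·10° lat → SW at lon 120°, lat 60°.
Square 2, 2: +2·2° lon, +2·1° lat → SW at lon 124°, lat 62°.
Subsquare n=13, x=23: +13·0.0833333° lon, +23·0.0416667° lat → SW at lon 125.083°, lat 62.9583°.
Cell spans 0.0833333° lon × 0.0416667° lat.
south 62.9583, north 63.0000.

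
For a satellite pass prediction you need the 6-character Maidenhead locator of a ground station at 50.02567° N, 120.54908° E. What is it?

PO00ga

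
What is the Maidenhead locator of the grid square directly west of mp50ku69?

Longitude extended square 6; −1 → 5.
The latitude characters are unchanged.

MP50ku59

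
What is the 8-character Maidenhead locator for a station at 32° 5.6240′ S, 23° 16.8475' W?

Shift to the Maidenhead origin (180°W, 90°S): lon 156.71921, lat 57.90627.
Field (20°×10°, letters A–R): 156.71921/20 → 7 → H, 57.90627/10 → 5 → F; chars HF.
Square (2°×1°, digits 0–9): 16.71921/2 → 8, 7.90627/1 → 7; chars 87.
Subsquare (5′×2.5′, letters a–x): 0.71921/0.0833333 → 8 → i, 0.90627/0.0416667 → 21 → v; chars iv.
Extended square (30″×15″, digits 0–9): 0.05254/0.00833333 → 6, 0.03127/0.00416667 → 7; chars 67.

HF87iv67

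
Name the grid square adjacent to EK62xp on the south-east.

Longitude subsquare x = 23; +1 → 24, wraps to 0 = a, carry into square.
Longitude square 6; +1 → 7.
Latitude subsquare p = 15; −1 → 14 = o.

EK72ao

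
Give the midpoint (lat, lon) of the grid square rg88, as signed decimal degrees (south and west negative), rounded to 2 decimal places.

Field R=17, G=6: +17·20° lon, +6·10° lat → SW at lon 160°, lat -30°.
Square 8, 8: +8·2° lon, +8·1° lat → SW at lon 176°, lat -22°.
Cell spans 2° lon × 1° lat. Centre is SW corner plus half of each.
latitude -21.50, longitude 177.00.

-21.50, 177.00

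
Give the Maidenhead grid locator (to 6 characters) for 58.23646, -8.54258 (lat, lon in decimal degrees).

Shift to the Maidenhead origin (180°W, 90°S): lon 171.4574, lat 148.2365.
Field: 171.4574/20 → 8 → I, 148.2365/10 → 14 → O; chars IO.
Square: 11.4574/2 → 5, 8.2365/1 → 8; chars 58.
Subsquare: 1.4574/0.0833333 → 17 → r, 0.2365/0.0416667 → 5 → f; chars rf.

IO58rf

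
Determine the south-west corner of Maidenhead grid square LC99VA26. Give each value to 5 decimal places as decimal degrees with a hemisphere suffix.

Field L=11, C=2: +11·20° lon, +2·10° lat → SW at lon 40°, lat -70°.
Square 9, 9: +9·2° lon, +9·1° lat → SW at lon 58°, lat -61°.
Subsquare v=21, a=0: +21·0.0833333° lon, +0·0.0416667° lat → SW at lon 59.75°, lat -61°.
Extended square 2, 6: +2·0.00833333° lon, +6·0.00416667° lat → SW at lon 59.7667°, lat -60.975°.
latitude 60.97500° S, longitude 59.76667° E.

60.97500° S, 59.76667° E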